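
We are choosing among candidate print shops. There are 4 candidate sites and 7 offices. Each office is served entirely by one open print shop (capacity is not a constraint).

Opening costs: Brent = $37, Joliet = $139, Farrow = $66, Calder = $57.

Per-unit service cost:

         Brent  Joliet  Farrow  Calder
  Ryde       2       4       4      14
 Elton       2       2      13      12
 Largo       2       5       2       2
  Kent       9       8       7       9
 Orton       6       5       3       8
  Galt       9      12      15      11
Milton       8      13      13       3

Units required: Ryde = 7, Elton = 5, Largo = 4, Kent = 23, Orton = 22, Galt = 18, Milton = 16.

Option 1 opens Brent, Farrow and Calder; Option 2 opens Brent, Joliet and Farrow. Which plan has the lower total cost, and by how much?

Option 1: {Brent, Farrow, Calder}: Ryde→Brent 2·7=14, Elton→Brent 2·5=10, Largo→Brent 2·4=8, Kent→Farrow 7·23=161, Orton→Farrow 3·22=66, Galt→Brent 9·18=162, Milton→Calder 3·16=48. Service 469; fixed 160; total 629.
Option 2: {Brent, Joliet, Farrow}: Ryde→Brent 2·7=14, Elton→Brent 2·5=10, Largo→Brent 2·4=8, Kent→Farrow 7·23=161, Orton→Farrow 3·22=66, Galt→Brent 9·18=162, Milton→Brent 8·16=128. Service 549; fixed 242; total 791.
Difference: |629 − 791| = 162.

Option 1 is cheaper by 162.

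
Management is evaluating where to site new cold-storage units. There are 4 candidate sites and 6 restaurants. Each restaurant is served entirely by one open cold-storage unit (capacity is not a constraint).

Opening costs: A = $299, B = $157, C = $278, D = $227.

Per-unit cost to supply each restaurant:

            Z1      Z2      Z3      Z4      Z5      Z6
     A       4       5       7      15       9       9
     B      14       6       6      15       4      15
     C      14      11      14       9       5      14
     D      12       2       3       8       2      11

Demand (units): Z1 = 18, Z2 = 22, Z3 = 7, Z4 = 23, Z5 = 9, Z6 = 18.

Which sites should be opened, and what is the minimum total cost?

Open D only; minimum total cost 908.

For any fixed open set, each restaurant goes to its cheapest open site; total = fixed + service.
{D}: Z1→D 12·18=216, Z2→D 2·22=44, Z3→D 3·7=21, Z4→D 8·23=184, Z5→D 2·9=18, Z6→D 11·18=198. Service 681; fixed 227; total 908.
{A, D}: Z1→A 4·18=72, Z2→D 2·22=44, Z3→D 3·7=21, Z4→D 8·23=184, Z5→D 2·9=18, Z6→A 9·18=162. Service 501; fixed 526; total 1027.
{B, D}: Z1→D 12·18=216, Z2→D 2·22=44, Z3→D 3·7=21, Z4→D 8·23=184, Z5→D 2·9=18, Z6→D 11·18=198. Service 681; fixed 384; total 1065.
{A, B, C, D}: service 501 + fixed 961 = 1462
(All 15 nonempty subsets were checked; D only is lowest.)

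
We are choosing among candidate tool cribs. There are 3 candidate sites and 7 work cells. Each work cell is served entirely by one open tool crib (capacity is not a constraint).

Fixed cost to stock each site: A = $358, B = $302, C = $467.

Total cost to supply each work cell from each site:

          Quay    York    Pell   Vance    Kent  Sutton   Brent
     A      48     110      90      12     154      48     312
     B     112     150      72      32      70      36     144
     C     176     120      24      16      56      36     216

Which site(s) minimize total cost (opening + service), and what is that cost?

Open B only; minimum total cost 918.

For any fixed open set, each work cell goes to its cheapest open site; total = fixed + service.
{B}: Quay→B 112, York→B 150, Pell→B 72, Vance→B 32, Kent→B 70, Sutton→B 36, Brent→B 144. Service 616; fixed 302; total 918.
{C}: service 644 + fixed 467 = 1111
{A}: Quay→A 48, York→A 110, Pell→A 90, Vance→A 12, Kent→A 154, Sutton→A 48, Brent→A 312. Service 774; fixed 358; total 1132.
{A, B, C}: service 430 + fixed 1127 = 1557
(All 7 nonempty subsets were checked; B only is lowest.)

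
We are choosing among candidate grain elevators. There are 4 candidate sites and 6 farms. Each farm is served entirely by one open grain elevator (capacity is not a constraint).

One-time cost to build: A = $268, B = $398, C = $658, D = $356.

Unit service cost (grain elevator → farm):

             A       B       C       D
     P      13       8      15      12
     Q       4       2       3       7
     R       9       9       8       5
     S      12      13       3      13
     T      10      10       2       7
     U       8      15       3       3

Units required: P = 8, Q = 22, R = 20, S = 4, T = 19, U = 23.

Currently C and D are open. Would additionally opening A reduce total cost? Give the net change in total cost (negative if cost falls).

No — net change +268 (cost rises by 268).

Current service cost with {C, D}: 381.
Adding A: each farm re-picks its cheapest; new service cost 381, saving 0.
Extra fixed cost: 268. Net change = 268 − 0 = 268.
(Totals: 1395 → 1663.)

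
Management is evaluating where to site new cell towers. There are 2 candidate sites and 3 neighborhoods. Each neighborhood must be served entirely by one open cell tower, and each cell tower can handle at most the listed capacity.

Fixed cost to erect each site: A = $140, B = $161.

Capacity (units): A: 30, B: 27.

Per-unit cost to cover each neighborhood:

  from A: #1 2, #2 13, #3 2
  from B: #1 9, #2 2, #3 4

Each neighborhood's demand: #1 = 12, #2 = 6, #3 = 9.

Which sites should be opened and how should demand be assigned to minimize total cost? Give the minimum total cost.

Minimum total cost: 260

Open {A}: #1→A 2·12=24, #2→A 13·6=78, #3→A 2·9=18.
Loads: A carries 27/30. Service 120; fixed 140; total 260.
Next best feasible plan costs 317.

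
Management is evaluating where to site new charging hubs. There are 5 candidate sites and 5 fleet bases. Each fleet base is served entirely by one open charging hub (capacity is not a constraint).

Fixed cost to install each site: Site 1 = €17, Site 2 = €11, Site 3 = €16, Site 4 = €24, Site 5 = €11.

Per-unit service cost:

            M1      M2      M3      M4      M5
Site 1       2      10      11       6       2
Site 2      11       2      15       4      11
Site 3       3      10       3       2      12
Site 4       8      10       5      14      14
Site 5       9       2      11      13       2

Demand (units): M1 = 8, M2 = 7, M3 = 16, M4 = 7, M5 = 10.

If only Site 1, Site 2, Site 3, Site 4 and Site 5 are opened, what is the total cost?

Each fleet base is assigned to its cheapest site among the open ones.
{Site 1, Site 2, Site 3, Site 4, Site 5}: M1→Site 1 2·8=16, M2→Site 2 2·7=14, M3→Site 3 3·16=48, M4→Site 3 2·7=14, M5→Site 1 2·10=20. Service 112; fixed 79; total 191.

Total cost: 191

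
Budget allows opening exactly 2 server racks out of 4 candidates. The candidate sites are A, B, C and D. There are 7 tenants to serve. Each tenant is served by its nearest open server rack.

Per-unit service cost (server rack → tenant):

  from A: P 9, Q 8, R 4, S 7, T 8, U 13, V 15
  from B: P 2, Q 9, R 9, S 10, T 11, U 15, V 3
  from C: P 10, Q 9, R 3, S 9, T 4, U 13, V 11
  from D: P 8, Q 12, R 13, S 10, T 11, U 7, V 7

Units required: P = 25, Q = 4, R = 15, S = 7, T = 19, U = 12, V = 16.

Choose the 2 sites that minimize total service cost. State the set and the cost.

With exactly 2 open, each tenant uses its cheapest among the chosen.
{B, C}: P→B 2·25=50, Q→B 9·4=36, R→C 3·15=45, S→C 9·7=63, T→C 4·19=76, U→C 13·12=156, V→B 3·16=48. Service cost 474.
{A, B}: service cost 547
{C, D}: service cost 616
Among all 6 size-2 choices, {B, C} is lowest.

Choose B and C; total service cost 474.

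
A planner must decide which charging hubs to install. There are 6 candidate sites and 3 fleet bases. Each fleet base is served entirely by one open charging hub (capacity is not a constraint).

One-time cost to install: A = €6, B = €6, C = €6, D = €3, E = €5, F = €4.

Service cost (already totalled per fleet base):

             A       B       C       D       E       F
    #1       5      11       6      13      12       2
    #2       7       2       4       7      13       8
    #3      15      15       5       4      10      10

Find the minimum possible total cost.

For any fixed open set, each fleet base goes to its cheapest open site; total = fixed + service.
{D, F}: #1→F 2, #2→D 7, #3→D 4. Service 13; fixed 7; total 20.
{B, D, F}: service 8 + fixed 13 = 21
{C}: service 15 + fixed 6 = 21
{A, B, C, D, E, F}: service 8 + fixed 30 = 38
No other subset beats 20.

Minimum total cost: 20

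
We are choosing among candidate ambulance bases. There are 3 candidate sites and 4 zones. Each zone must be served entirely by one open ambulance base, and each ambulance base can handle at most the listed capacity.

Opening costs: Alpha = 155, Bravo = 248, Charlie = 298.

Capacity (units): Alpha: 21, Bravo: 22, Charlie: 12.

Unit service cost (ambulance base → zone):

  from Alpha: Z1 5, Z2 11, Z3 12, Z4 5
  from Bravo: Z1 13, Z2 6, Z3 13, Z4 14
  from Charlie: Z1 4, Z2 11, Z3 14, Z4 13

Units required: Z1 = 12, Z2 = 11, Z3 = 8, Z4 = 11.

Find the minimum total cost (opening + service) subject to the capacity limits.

Minimum total cost: 779

Open {Alpha, Bravo}: Z1→Alpha 5·12=60, Z2→Bravo 6·11=66, Z3→Alpha 12·8=96, Z4→Bravo 14·11=154.
Loads: Alpha carries 20/21, Bravo carries 22/22. Service 376; fixed 403; total 779.
Next best feasible plan costs 966.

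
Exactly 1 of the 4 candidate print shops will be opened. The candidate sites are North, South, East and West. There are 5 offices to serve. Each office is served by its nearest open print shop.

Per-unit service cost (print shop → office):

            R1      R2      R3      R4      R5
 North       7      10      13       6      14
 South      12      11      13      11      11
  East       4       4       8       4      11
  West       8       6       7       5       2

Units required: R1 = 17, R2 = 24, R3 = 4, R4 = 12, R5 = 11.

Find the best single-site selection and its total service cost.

Choose East only; total service cost 365.

With exactly 1 open, each office uses its cheapest among the chosen.
{East}: R1→East 4·17=68, R2→East 4·24=96, R3→East 8·4=32, R4→East 4·12=48, R5→East 11·11=121. Service cost 365.
{West}: service cost 390
{North}: service cost 637
Among all 4 size-1 choices, {East} is lowest.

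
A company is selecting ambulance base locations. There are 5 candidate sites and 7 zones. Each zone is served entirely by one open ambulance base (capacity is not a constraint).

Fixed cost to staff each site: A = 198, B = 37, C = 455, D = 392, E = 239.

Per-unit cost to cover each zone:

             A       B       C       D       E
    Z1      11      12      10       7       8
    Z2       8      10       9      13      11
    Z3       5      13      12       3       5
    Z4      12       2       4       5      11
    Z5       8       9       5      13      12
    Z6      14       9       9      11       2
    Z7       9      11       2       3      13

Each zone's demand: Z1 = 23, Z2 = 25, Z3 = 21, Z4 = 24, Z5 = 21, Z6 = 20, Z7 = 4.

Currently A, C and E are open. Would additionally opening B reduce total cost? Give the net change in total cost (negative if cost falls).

Current service cost with {A, C, E}: 738.
Adding B: each zone re-picks its cheapest; new service cost 690, saving 48.
Extra fixed cost: 37. Net change = 37 − 48 = -11.
(Totals: 1630 → 1619.)

Yes — net change −11 (cost falls by 11).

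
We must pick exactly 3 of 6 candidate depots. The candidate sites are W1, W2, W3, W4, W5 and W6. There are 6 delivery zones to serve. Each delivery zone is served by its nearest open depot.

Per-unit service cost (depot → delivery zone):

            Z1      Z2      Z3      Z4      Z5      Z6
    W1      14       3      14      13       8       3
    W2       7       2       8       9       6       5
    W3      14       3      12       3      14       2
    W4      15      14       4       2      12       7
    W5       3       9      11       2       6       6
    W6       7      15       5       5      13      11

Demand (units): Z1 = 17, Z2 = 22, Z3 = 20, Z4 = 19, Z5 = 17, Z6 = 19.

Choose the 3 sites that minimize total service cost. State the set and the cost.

With exactly 3 open, each delivery zone uses its cheapest among the chosen.
{W3, W4, W5}: Z1→W5 3·17=51, Z2→W3 3·22=66, Z3→W4 4·20=80, Z4→W4 2·19=38, Z5→W5 6·17=102, Z6→W3 2·19=38. Service cost 375.
{W1, W4, W5}: service cost 394
{W3, W5, W6}: service cost 395
Among all 20 size-3 choices, {W3, W4, W5} is lowest.

Choose W3, W4 and W5; total service cost 375.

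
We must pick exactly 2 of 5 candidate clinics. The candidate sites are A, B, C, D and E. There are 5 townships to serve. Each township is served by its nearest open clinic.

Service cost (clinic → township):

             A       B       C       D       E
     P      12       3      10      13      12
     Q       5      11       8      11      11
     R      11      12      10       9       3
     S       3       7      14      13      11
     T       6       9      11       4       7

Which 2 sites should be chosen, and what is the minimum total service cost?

With exactly 2 open, each township uses its cheapest among the chosen.
{A, B}: P→B 3, Q→A 5, R→A 11, S→A 3, T→A 6. Service cost 28.
{A, E}: service cost 29
{B, E}: service cost 31
Among all 10 size-2 choices, {A, B} is lowest.

Choose A and B; total service cost 28.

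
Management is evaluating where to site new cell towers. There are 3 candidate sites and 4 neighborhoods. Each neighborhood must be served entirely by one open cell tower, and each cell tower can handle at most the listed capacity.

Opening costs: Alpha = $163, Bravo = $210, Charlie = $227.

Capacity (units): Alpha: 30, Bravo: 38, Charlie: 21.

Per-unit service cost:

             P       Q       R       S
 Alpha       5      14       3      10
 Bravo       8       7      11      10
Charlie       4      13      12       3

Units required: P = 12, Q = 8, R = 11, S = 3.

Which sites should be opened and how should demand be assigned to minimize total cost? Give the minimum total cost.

Open {Bravo}: P→Bravo 8·12=96, Q→Bravo 7·8=56, R→Bravo 11·11=121, S→Bravo 10·3=30.
Loads: Bravo carries 34/38. Service 303; fixed 210; total 513.
Next best feasible plan costs 552.

Minimum total cost: 513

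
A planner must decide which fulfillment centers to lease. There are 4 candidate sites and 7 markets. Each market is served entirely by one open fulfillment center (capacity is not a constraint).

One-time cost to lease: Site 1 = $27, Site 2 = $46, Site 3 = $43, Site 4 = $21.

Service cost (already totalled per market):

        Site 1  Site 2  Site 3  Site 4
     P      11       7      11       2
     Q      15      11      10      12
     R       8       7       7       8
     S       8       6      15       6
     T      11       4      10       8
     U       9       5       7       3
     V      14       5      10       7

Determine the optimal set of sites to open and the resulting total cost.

For any fixed open set, each market goes to its cheapest open site; total = fixed + service.
{Site 4}: P→Site 4 2, Q→Site 4 12, R→Site 4 8, S→Site 4 6, T→Site 4 8, U→Site 4 3, V→Site 4 7. Service 46; fixed 21; total 67.
{Site 2}: P→Site 2 7, Q→Site 2 11, R→Site 2 7, S→Site 2 6, T→Site 2 4, U→Site 2 5, V→Site 2 5. Service 45; fixed 46; total 91.
{Site 1, Site 4}: service 46 + fixed 48 = 94
{Site 1, Site 2, Site 3, Site 4}: service 37 + fixed 137 = 174
(All 15 nonempty subsets were checked; Site 4 only is lowest.)

Open Site 4 only; minimum total cost 67.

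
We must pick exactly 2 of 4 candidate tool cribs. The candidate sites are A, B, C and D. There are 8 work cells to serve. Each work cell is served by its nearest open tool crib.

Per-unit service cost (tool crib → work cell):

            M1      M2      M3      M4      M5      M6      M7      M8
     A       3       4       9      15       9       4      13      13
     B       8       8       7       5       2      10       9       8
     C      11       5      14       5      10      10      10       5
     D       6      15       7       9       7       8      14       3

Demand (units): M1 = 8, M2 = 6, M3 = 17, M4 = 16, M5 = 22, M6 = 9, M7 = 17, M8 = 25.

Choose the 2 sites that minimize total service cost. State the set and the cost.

Choose B and D; total service cost 639.

With exactly 2 open, each work cell uses its cheapest among the chosen.
{B, D}: M1→D 6·8=48, M2→B 8·6=48, M3→B 7·17=119, M4→B 5·16=80, M5→B 2·22=44, M6→D 8·9=72, M7→B 9·17=153, M8→D 3·25=75. Service cost 639.
{A, B}: service cost 680
{B, C}: service cost 705
Among all 6 size-2 choices, {B, D} is lowest.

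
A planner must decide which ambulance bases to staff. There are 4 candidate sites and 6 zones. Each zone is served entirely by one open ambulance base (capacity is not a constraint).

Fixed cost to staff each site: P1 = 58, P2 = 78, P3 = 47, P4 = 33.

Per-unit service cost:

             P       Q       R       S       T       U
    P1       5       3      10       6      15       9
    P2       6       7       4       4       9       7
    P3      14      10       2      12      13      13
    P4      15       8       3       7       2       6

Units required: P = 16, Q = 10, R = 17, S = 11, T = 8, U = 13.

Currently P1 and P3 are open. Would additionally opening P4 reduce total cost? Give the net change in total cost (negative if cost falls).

Current service cost with {P1, P3}: 431.
Adding P4: each zone re-picks its cheapest; new service cost 304, saving 127.
Extra fixed cost: 33. Net change = 33 − 127 = -94.
(Totals: 536 → 442.)

Yes — net change −94 (cost falls by 94).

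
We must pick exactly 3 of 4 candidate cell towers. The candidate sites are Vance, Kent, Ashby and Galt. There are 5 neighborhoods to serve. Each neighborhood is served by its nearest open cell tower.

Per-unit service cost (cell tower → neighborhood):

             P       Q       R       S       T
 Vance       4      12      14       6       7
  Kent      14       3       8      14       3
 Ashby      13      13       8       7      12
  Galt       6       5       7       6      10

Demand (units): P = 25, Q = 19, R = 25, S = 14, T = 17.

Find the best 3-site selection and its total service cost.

Choose Vance, Kent and Galt; total service cost 467.

With exactly 3 open, each neighborhood uses its cheapest among the chosen.
{Vance, Kent, Galt}: P→Vance 4·25=100, Q→Kent 3·19=57, R→Galt 7·25=175, S→Vance 6·14=84, T→Kent 3·17=51. Service cost 467.
{Vance, Kent, Ashby}: service cost 492
{Kent, Ashby, Galt}: service cost 517
Among all 4 size-3 choices, {Vance, Kent, Galt} is lowest.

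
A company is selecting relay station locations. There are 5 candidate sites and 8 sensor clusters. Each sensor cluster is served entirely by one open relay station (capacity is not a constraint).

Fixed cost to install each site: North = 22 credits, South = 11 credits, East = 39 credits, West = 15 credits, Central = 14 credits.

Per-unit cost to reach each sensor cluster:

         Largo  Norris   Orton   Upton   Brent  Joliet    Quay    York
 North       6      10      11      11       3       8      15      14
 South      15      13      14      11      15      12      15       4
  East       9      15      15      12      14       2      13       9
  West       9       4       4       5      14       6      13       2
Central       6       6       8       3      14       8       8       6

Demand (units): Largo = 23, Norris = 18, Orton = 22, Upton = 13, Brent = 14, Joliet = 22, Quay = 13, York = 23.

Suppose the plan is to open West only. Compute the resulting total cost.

Total cost: 990

Each sensor cluster is assigned to its cheapest site among the open ones.
{West}: Largo→West 9·23=207, Norris→West 4·18=72, Orton→West 4·22=88, Upton→West 5·13=65, Brent→West 14·14=196, Joliet→West 6·22=132, Quay→West 13·13=169, York→West 2·23=46. Service 975; fixed 15; total 990.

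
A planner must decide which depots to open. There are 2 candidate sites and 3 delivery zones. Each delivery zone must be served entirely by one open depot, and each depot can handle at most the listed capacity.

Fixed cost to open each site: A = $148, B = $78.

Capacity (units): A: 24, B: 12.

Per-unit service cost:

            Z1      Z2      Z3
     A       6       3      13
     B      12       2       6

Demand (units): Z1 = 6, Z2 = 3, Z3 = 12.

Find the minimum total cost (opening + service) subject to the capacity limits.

Minimum total cost: 343

Open {A, B}: Z1→A 6·6=36, Z2→A 3·3=9, Z3→B 6·12=72.
Loads: A carries 9/24, B carries 12/12. Service 117; fixed 226; total 343.
Next best feasible plan costs 349.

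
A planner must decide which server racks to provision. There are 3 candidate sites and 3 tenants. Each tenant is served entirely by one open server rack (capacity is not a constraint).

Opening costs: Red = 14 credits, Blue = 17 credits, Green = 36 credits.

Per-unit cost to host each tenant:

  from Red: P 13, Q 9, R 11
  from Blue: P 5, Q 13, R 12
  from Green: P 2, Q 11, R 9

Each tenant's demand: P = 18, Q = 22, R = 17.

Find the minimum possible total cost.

Minimum total cost: 437

For any fixed open set, each tenant goes to its cheapest open site; total = fixed + service.
{Red, Green}: P→Green 2·18=36, Q→Red 9·22=198, R→Green 9·17=153. Service 387; fixed 50; total 437.
{Red, Blue, Green}: P→Green 2·18=36, Q→Red 9·22=198, R→Green 9·17=153. Service 387; fixed 67; total 454.
{Green}: P→Green 2·18=36, Q→Green 11·22=242, R→Green 9·17=153. Service 431; fixed 36; total 467.
{Red}: service 619 + fixed 14 = 633
(All 7 nonempty subsets were checked; Red and Green is lowest.)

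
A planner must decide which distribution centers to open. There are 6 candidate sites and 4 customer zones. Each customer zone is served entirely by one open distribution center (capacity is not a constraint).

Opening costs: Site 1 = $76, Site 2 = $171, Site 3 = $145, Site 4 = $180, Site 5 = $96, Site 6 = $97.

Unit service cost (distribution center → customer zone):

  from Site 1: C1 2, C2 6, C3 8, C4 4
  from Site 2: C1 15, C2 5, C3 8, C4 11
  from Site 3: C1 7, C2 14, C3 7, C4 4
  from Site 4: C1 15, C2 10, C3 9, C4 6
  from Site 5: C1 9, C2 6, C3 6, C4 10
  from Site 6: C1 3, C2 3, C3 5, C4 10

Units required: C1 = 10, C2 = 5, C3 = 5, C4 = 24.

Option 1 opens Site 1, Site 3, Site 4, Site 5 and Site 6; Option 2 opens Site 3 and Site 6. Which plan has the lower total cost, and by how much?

Option 2 is cheaper by 342.

Option 1: {Site 1, Site 3, Site 4, Site 5, Site 6}: C1→Site 1 2·10=20, C2→Site 6 3·5=15, C3→Site 6 5·5=25, C4→Site 1 4·24=96. Service 156; fixed 594; total 750.
Option 2: {Site 3, Site 6}: C1→Site 6 3·10=30, C2→Site 6 3·5=15, C3→Site 6 5·5=25, C4→Site 3 4·24=96. Service 166; fixed 242; total 408.
Difference: |750 − 408| = 342.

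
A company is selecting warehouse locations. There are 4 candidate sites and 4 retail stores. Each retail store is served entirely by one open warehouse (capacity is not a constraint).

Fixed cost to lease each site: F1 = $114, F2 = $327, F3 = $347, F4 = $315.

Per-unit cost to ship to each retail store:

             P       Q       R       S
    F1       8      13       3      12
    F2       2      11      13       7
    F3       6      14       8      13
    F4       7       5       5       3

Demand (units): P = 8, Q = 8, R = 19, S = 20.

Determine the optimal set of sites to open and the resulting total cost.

For any fixed open set, each retail store goes to its cheapest open site; total = fixed + service.
{F4}: P→F4 7·8=56, Q→F4 5·8=40, R→F4 5·19=95, S→F4 3·20=60. Service 251; fixed 315; total 566.
{F1}: service 465 + fixed 114 = 579
{F1, F4}: service 213 + fixed 429 = 642
{F1, F2, F3, F4}: P→F2 2·8=16, Q→F4 5·8=40, R→F1 3·19=57, S→F4 3·20=60. Service 173; fixed 1103; total 1276.
No other subset beats 566.

Open F4 only; minimum total cost 566.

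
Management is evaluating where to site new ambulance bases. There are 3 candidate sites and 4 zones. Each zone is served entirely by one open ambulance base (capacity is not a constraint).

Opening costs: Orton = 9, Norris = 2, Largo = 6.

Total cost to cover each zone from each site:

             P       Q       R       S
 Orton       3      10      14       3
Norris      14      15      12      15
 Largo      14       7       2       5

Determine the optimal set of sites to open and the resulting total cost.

For any fixed open set, each zone goes to its cheapest open site; total = fixed + service.
{Orton, Largo}: P→Orton 3, Q→Largo 7, R→Largo 2, S→Orton 3. Service 15; fixed 15; total 30.
{Orton, Norris, Largo}: P→Orton 3, Q→Largo 7, R→Largo 2, S→Orton 3. Service 15; fixed 17; total 32.
{Largo}: P→Largo 14, Q→Largo 7, R→Largo 2, S→Largo 5. Service 28; fixed 6; total 34.
{Norris}: service 56 + fixed 2 = 58
No other subset beats 30.

Open Orton and Largo; minimum total cost 30.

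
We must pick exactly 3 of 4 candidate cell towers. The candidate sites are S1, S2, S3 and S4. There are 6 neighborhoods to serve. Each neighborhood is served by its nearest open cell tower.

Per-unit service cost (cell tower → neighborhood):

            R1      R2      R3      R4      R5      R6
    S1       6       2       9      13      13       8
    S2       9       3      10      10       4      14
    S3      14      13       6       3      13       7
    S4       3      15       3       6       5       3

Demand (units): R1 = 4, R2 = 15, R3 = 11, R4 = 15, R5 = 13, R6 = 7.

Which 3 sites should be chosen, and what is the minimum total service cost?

With exactly 3 open, each neighborhood uses its cheapest among the chosen.
{S1, S3, S4}: R1→S4 3·4=12, R2→S1 2·15=30, R3→S4 3·11=33, R4→S3 3·15=45, R5→S4 5·13=65, R6→S4 3·7=21. Service cost 206.
{S2, S3, S4}: service cost 208
{S1, S2, S4}: service cost 238
Among all 4 size-3 choices, {S1, S3, S4} is lowest.

Choose S1, S3 and S4; total service cost 206.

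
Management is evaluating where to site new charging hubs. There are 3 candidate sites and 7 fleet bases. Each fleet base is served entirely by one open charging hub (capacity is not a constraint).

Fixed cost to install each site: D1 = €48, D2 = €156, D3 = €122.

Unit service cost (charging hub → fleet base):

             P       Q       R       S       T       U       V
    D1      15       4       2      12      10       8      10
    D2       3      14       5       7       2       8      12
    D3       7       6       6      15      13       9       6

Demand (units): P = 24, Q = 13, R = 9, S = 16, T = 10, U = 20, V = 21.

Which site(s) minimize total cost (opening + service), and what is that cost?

For any fixed open set, each fleet base goes to its cheapest open site; total = fixed + service.
{D1, D2}: P→D2 3·24=72, Q→D1 4·13=52, R→D1 2·9=18, S→D2 7·16=112, T→D2 2·10=20, U→D1 8·20=160, V→D1 10·21=210. Service 644; fixed 204; total 848.
{D1, D2, D3}: service 560 + fixed 326 = 886
{D2, D3}: service 613 + fixed 278 = 891
{D1}: P→D1 15·24=360, Q→D1 4·13=52, R→D1 2·9=18, S→D1 12·16=192, T→D1 10·10=100, U→D1 8·20=160, V→D1 10·21=210. Service 1092; fixed 48; total 1140.
No other subset beats 848.

Open D1 and D2; minimum total cost 848.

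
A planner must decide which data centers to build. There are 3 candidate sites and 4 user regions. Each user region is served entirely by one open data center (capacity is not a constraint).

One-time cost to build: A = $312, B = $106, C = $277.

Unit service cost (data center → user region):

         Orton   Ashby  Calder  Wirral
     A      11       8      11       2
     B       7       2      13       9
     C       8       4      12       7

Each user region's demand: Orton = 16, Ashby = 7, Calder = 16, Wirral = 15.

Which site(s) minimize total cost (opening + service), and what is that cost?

For any fixed open set, each user region goes to its cheapest open site; total = fixed + service.
{B}: Orton→B 7·16=112, Ashby→B 2·7=14, Calder→B 13·16=208, Wirral→B 9·15=135. Service 469; fixed 106; total 575.
{C}: Orton→C 8·16=128, Ashby→C 4·7=28, Calder→C 12·16=192, Wirral→C 7·15=105. Service 453; fixed 277; total 730.
{A}: Orton→A 11·16=176, Ashby→A 8·7=56, Calder→A 11·16=176, Wirral→A 2·15=30. Service 438; fixed 312; total 750.
{A, B, C}: service 332 + fixed 695 = 1027
No other subset beats 575.

Open B only; minimum total cost 575.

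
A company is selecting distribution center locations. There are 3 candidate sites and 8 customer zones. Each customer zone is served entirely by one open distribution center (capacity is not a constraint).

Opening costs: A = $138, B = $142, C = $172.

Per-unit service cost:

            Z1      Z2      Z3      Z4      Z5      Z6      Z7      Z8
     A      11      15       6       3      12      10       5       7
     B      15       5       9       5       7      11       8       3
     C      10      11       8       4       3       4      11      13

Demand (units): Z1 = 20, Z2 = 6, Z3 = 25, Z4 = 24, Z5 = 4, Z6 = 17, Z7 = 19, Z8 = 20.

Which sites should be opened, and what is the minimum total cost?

For any fixed open set, each customer zone goes to its cheapest open site; total = fixed + service.
{A, B}: Z1→A 11·20=220, Z2→B 5·6=30, Z3→A 6·25=150, Z4→A 3·24=72, Z5→B 7·4=28, Z6→A 10·17=170, Z7→A 5·19=95, Z8→B 3·20=60. Service 825; fixed 280; total 1105.
{A, C}: Z1→C 10·20=200, Z2→C 11·6=66, Z3→A 6·25=150, Z4→A 3·24=72, Z5→C 3·4=12, Z6→C 4·17=68, Z7→A 5·19=95, Z8→A 7·20=140. Service 803; fixed 310; total 1113.
{A}: service 985 + fixed 138 = 1123
{A, B, C}: service 687 + fixed 452 = 1139
(All 7 nonempty subsets were checked; A and B is lowest.)

Open A and B; minimum total cost 1105.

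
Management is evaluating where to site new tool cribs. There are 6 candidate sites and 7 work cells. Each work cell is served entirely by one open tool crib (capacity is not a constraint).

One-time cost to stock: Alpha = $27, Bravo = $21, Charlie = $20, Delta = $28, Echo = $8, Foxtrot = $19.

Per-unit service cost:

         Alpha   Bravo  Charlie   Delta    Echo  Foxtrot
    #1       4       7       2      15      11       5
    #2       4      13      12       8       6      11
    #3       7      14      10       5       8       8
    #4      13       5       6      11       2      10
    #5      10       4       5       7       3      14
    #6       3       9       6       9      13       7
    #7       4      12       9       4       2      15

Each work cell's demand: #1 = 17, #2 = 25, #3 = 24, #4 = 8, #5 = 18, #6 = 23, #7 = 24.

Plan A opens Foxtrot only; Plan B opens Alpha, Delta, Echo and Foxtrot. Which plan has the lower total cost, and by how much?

Plan A: {Foxtrot}: #1→Foxtrot 5·17=85, #2→Foxtrot 11·25=275, #3→Foxtrot 8·24=192, #4→Foxtrot 10·8=80, #5→Foxtrot 14·18=252, #6→Foxtrot 7·23=161, #7→Foxtrot 15·24=360. Service 1405; fixed 19; total 1424.
Plan B: {Alpha, Delta, Echo, Foxtrot}: #1→Alpha 4·17=68, #2→Alpha 4·25=100, #3→Delta 5·24=120, #4→Echo 2·8=16, #5→Echo 3·18=54, #6→Alpha 3·23=69, #7→Echo 2·24=48. Service 475; fixed 82; total 557.
Difference: |1424 − 557| = 867.

Plan B is cheaper by 867.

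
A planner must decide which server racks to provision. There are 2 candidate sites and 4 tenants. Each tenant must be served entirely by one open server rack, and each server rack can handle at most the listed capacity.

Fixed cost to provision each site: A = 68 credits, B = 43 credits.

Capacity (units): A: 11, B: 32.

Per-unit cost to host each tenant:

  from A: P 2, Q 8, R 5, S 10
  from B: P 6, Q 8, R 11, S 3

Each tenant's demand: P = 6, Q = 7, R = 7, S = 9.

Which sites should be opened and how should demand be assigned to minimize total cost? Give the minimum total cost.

Minimum total cost: 239

Open {B}: P→B 6·6=36, Q→B 8·7=56, R→B 11·7=77, S→B 3·9=27.
Loads: B carries 29/32. Service 196; fixed 43; total 239.
Next best feasible plan costs 265.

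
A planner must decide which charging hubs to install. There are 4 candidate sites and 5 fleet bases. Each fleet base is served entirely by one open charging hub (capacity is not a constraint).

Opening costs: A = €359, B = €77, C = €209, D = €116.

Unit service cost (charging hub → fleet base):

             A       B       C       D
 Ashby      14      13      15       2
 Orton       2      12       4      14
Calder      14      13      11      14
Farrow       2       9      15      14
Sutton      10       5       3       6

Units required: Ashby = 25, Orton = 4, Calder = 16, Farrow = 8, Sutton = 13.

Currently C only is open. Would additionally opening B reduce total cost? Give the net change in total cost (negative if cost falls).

Yes — net change −21 (cost falls by 21).

Current service cost with {C}: 726.
Adding B: each fleet base re-picks its cheapest; new service cost 628, saving 98.
Extra fixed cost: 77. Net change = 77 − 98 = -21.
(Totals: 935 → 914.)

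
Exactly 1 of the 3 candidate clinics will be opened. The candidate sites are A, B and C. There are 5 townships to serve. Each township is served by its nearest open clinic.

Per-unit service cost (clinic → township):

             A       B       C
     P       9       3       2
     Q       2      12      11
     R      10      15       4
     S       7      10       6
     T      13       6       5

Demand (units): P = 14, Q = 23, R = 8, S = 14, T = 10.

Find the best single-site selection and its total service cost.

Choose C only; total service cost 447.

With exactly 1 open, each township uses its cheapest among the chosen.
{C}: P→C 2·14=28, Q→C 11·23=253, R→C 4·8=32, S→C 6·14=84, T→C 5·10=50. Service cost 447.
{A}: service cost 480
{B}: service cost 638
Among all 3 size-1 choices, {C} is lowest.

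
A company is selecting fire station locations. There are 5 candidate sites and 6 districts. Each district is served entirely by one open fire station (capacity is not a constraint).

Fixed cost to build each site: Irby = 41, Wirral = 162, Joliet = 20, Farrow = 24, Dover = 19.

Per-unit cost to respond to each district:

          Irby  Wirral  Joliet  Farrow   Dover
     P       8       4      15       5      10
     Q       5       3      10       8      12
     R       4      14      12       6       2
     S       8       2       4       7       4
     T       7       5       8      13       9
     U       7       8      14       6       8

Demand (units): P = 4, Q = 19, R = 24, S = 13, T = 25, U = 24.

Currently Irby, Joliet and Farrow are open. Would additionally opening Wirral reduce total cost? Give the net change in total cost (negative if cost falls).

No — net change +44 (cost rises by 44).

Current service cost with {Irby, Joliet, Farrow}: 582.
Adding Wirral: each district re-picks its cheapest; new service cost 464, saving 118.
Extra fixed cost: 162. Net change = 162 − 118 = 44.
(Totals: 667 → 711.)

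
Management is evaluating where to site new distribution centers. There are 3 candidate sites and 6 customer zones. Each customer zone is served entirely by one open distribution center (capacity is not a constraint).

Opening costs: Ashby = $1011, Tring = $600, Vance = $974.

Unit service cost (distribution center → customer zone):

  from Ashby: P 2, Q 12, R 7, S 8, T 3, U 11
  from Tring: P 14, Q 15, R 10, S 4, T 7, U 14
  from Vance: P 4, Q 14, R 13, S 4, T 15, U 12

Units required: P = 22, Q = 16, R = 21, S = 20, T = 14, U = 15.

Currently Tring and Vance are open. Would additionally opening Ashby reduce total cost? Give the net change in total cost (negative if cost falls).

Current service cost with {Tring, Vance}: 880.
Adding Ashby: each customer zone re-picks its cheapest; new service cost 670, saving 210.
Extra fixed cost: 1011. Net change = 1011 − 210 = 801.
(Totals: 2454 → 3255.)

No — net change +801 (cost rises by 801).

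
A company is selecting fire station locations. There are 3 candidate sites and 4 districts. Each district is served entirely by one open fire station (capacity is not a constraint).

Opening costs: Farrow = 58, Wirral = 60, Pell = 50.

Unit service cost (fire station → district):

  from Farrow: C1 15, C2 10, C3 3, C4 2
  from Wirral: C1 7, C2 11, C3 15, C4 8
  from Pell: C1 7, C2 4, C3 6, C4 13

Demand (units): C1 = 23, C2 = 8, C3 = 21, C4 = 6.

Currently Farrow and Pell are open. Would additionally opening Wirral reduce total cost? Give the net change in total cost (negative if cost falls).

No — net change +60 (cost rises by 60).

Current service cost with {Farrow, Pell}: 268.
Adding Wirral: each district re-picks its cheapest; new service cost 268, saving 0.
Extra fixed cost: 60. Net change = 60 − 0 = 60.
(Totals: 376 → 436.)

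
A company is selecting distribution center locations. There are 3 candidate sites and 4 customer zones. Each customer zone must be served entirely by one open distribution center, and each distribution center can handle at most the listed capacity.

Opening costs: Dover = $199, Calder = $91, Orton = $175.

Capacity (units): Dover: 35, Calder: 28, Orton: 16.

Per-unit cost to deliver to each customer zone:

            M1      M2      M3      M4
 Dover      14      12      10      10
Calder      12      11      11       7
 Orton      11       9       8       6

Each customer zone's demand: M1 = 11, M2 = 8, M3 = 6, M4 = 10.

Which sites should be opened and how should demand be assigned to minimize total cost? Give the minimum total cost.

Minimum total cost: 588

Open {Calder, Orton}: M1→Calder 12·11=132, M2→Orton 9·8=72, M3→Orton 8·6=48, M4→Calder 7·10=70.
Loads: Calder carries 21/28, Orton carries 14/16. Service 322; fixed 266; total 588.
Next best feasible plan costs 594.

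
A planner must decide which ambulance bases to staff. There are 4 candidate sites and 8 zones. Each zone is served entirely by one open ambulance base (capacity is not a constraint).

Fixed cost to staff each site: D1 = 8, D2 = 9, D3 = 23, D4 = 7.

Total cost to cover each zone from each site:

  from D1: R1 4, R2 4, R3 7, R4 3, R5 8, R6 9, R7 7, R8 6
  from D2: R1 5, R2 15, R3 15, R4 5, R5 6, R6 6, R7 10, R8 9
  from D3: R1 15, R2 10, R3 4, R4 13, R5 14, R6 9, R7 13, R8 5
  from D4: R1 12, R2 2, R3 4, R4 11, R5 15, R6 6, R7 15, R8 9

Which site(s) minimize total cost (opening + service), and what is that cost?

For any fixed open set, each zone goes to its cheapest open site; total = fixed + service.
{D1, D4}: R1→D1 4, R2→D4 2, R3→D4 4, R4→D1 3, R5→D1 8, R6→D4 6, R7→D1 7, R8→D1 6. Service 40; fixed 15; total 55.
{D1}: R1→D1 4, R2→D1 4, R3→D1 7, R4→D1 3, R5→D1 8, R6→D1 9, R7→D1 7, R8→D1 6. Service 48; fixed 8; total 56.
{D1, D2}: service 43 + fixed 17 = 60
{D1, D2, D3, D4}: service 37 + fixed 47 = 84
No other subset beats 55.

Open D1 and D4; minimum total cost 55.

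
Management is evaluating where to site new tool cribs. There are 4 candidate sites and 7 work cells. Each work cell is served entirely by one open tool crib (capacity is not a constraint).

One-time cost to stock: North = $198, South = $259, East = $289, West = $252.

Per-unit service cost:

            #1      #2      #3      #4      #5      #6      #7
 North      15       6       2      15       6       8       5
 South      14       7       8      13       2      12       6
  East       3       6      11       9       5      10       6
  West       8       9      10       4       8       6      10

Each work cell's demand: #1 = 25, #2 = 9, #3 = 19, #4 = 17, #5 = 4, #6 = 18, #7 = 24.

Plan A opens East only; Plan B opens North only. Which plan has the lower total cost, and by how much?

Plan A: {East}: #1→East 3·25=75, #2→East 6·9=54, #3→East 11·19=209, #4→East 9·17=153, #5→East 5·4=20, #6→East 10·18=180, #7→East 6·24=144. Service 835; fixed 289; total 1124.
Plan B: {North}: #1→North 15·25=375, #2→North 6·9=54, #3→North 2·19=38, #4→North 15·17=255, #5→North 6·4=24, #6→North 8·18=144, #7→North 5·24=120. Service 1010; fixed 198; total 1208.
Difference: |1124 − 1208| = 84.

Plan A is cheaper by 84.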